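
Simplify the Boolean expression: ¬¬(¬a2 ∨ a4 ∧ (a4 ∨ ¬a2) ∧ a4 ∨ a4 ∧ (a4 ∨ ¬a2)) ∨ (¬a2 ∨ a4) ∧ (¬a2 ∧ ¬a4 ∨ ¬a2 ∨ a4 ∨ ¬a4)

¬a2 ∨ a4

¬¬(¬a2 ∨ a4 ∧ (a4 ∨ ¬a2) ∧ a4 ∨ a4 ∧ (a4 ∨ ¬a2)) ∨ (¬a2 ∨ a4) ∧ (¬a2 ∧ ¬a4 ∨ ¬a2 ∨ a4 ∨ ¬a4)
= ¬¬(¬a2 ∨ a4 ∧ (a4 ∨ ¬a2) ∧ a4 ∨ a4 ∧ (a4 ∨ ¬a2)) ∨ (¬a2 ∨ a4) ∧ (¬a2 ∨ a4 ∨ ¬a4)   [absorption]
= ¬¬(¬a2 ∨ a4 ∧ (a4 ∨ ¬a2) ∧ a4 ∨ a4 ∧ (a4 ∨ ¬a2)) ∨ ¬a2 ∨ a4   [absorption]
= ¬¬(¬a2 ∨ a4 ∧ (a4 ∨ ¬a2)) ∨ ¬a2 ∨ a4   [absorption]
= ¬¬(¬a2 ∨ a4) ∨ ¬a2 ∨ a4   [absorption]
= ¬a2 ∨ a4 ∨ ¬a2 ∨ a4   [double negation]
= ¬a2 ∨ a4   [idempotence]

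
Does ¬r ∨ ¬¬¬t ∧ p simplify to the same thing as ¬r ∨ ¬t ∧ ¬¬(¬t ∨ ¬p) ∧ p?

E1: ¬r ∨ ¬¬¬t ∧ p
    = ¬r ∨ ¬t ∧ p   (double negation)
E2: ¬r ∨ ¬t ∧ ¬¬(¬t ∨ ¬p) ∧ p
    = ¬r ∨ ¬t ∧ (¬t ∨ ¬p) ∧ p   (double negation)
    = ¬r ∨ ¬t ∧ p   (absorption)
Both reduce to ¬r ∨ ¬t ∧ p, so they are equivalent.

Yes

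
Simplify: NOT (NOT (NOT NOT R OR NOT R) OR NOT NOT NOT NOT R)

NOT R

NOT (NOT (NOT NOT R OR NOT R) OR NOT NOT NOT NOT R)
= NOT (NOT R AND R OR NOT NOT NOT NOT R)
= NOT NOT NOT NOT NOT R
= NOT NOT NOT R
= NOT R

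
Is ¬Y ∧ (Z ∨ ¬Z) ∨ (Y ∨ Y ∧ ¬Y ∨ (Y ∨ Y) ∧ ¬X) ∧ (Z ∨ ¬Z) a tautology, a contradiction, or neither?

tautology

¬Y ∧ (Z ∨ ¬Z) ∨ (Y ∨ Y ∧ ¬Y ∨ (Y ∨ Y) ∧ ¬X) ∧ (Z ∨ ¬Z)
= ¬Y ∧ (Z ∨ ¬Z) ∨ (Y ∨ Y ∧ ¬Y ∨ Y ∧ ¬X) ∧ (Z ∨ ¬Z)   — idempotence
= ¬Y ∧ (Z ∨ ¬Z) ∨ (Y ∨ Y ∧ ¬X) ∧ (Z ∨ ¬Z)   — complement / identity
= ¬Y ∧ (Z ∨ ¬Z) ∨ Y ∧ (Z ∨ ¬Z)   — absorption
= Z ∨ ¬Z   — distribution
= True   — complement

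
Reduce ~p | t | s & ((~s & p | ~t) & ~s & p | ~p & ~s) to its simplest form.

~p | t

~p | t | s & ((~s & p | ~t) & ~s & p | ~p & ~s)
= ~p | t | s & (~s & p | ~p & ~s)
= ~p | t | s & ~s
= ~p | t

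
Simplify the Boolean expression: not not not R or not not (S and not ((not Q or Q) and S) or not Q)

not not not R or not not (S and not ((not Q or Q) and S) or not Q)
= not not not R or not not (S and not S or not Q)   (complement / identity)
= not R or not not (S and not S or not Q)   (double negation)
= not R or not not not Q   (complement / identity)
= not R or not Q   (double negation)

not R or not Q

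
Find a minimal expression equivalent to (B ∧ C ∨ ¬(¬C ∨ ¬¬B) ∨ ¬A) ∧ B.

(B ∧ C ∨ ¬(¬C ∨ ¬¬B) ∨ ¬A) ∧ B
= (B ∧ C ∨ C ∧ ¬B ∨ ¬A) ∧ B
= (C ∨ ¬A) ∧ B

(C ∨ ¬A) ∧ B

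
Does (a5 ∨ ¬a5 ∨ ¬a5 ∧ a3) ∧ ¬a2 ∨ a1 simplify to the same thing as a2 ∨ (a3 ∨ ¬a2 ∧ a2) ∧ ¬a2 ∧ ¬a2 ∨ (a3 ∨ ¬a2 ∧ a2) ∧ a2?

E1: (a5 ∨ ¬a5 ∨ ¬a5 ∧ a3) ∧ ¬a2 ∨ a1
    = (a5 ∨ ¬a5) ∧ ¬a2 ∨ a1   (absorption)
    = ¬a2 ∨ a1   (complement / identity)
E2: a2 ∨ (a3 ∨ ¬a2 ∧ a2) ∧ ¬a2 ∧ ¬a2 ∨ (a3 ∨ ¬a2 ∧ a2) ∧ a2
    = a2 ∨ (a3 ∨ ¬a2 ∧ a2) ∧ ¬a2 ∨ (a3 ∨ ¬a2 ∧ a2) ∧ a2   (idempotence)
    = a2 ∨ a3 ∨ ¬a2 ∧ a2   (distribution)
    = a2 ∨ a3   (complement / identity)
These differ: at a1=0, a2=1, a3=0, a5=0, E1 = 0 but E2 = 1.

No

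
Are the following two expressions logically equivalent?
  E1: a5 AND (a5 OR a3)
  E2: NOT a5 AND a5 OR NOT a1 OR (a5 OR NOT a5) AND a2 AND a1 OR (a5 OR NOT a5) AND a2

E1: a5 AND (a5 OR a3)
    = a5   [absorption]
E2: NOT a5 AND a5 OR NOT a1 OR (a5 OR NOT a5) AND a2 AND a1 OR (a5 OR NOT a5) AND a2
    = NOT a5 AND a5 OR NOT a1 OR (a5 OR NOT a5) AND a2   [absorption]
    = NOT a5 AND a5 OR NOT a1 OR a2   [complement / identity]
    = NOT a1 OR a2   [complement / identity]
These differ: at a1=0, a2=0, a3=0, a5=0, E1 = 0 but E2 = 1.

No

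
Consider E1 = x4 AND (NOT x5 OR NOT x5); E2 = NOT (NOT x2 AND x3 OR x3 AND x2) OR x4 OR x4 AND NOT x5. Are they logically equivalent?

No

E1: x4 AND (NOT x5 OR NOT x5)
    = x4 AND NOT x5   [idempotence]
E2: NOT (NOT x2 AND x3 OR x3 AND x2) OR x4 OR x4 AND NOT x5
    = NOT x3 OR x4 OR x4 AND NOT x5   [distribution]
    = NOT x3 OR x4   [absorption]
These differ: at x2=0, x3=0, x4=0, x5=1, E1 = 0 but E2 = 1.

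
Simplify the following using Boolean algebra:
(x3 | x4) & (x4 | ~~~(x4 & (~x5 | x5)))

x3 | x4

(x3 | x4) & (x4 | ~~~(x4 & (~x5 | x5)))
= (x3 | x4) & (x4 | ~~~x4)   [complement / identity]
= (x3 | x4) & (x4 | ~x4)   [double negation]
= x3 | x4   [complement / identity]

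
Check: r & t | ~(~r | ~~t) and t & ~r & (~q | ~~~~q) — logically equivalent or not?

No

E1: r & t | ~(~r | ~~t)
    = r & t | r & ~t   (De Morgan)
    = r   (distribution)
E2: t & ~r & (~q | ~~~~q)
    = t & ~r & (~q | ~~q)   (double negation)
    = t & ~r & (~q | q)   (double negation)
    = t & ~r   (complement / identity)
These differ: at q=0, r=1, t=0, E1 = 1 but E2 = 0.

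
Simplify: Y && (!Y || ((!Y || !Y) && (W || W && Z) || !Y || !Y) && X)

Y && (!Y || ((!Y || !Y) && (W || W && Z) || !Y || !Y) && X)
= Y && (!Y || ((!Y || !Y) && W || !Y || !Y) && X)   [absorption]
= Y && (!Y || (!Y || !Y) && X)   [absorption]
= Y && (!Y || !Y && X)   [idempotence]
= Y && !Y   [absorption]
= false   [complement]

false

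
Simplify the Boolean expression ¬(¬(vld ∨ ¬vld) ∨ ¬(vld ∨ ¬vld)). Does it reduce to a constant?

¬(¬(vld ∨ ¬vld) ∨ ¬(vld ∨ ¬vld))
= (vld ∨ ¬vld) ∧ (vld ∨ ¬vld)
= ¬vld ∨ vld ∧ vld
= ¬vld ∨ vld
= True

True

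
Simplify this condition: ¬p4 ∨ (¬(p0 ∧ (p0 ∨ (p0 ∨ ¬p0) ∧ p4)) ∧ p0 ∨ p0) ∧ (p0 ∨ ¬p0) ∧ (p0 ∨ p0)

¬p4 ∨ (¬(p0 ∧ (p0 ∨ (p0 ∨ ¬p0) ∧ p4)) ∧ p0 ∨ p0) ∧ (p0 ∨ ¬p0) ∧ (p0 ∨ p0)
= ¬p4 ∨ (¬(p0 ∧ (p0 ∨ p4)) ∧ p0 ∨ p0) ∧ (p0 ∨ ¬p0) ∧ (p0 ∨ p0)   (complement / identity)
= ¬p4 ∨ (¬p0 ∧ p0 ∨ p0) ∧ (p0 ∨ ¬p0) ∧ (p0 ∨ p0)   (absorption)
= ¬p4 ∨ (¬p0 ∧ p0 ∨ p0) ∧ (¬p0 ∧ p0 ∨ p0)   (distribution)
= ¬p4 ∨ ¬p0 ∧ p0 ∨ p0   (idempotence)
= ¬p4 ∨ p0   (complement / identity)

¬p4 ∨ p0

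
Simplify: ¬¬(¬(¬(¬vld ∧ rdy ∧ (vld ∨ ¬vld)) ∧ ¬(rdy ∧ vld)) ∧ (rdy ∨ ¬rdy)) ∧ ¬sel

rdy ∧ ¬sel

¬¬(¬(¬(¬vld ∧ rdy ∧ (vld ∨ ¬vld)) ∧ ¬(rdy ∧ vld)) ∧ (rdy ∨ ¬rdy)) ∧ ¬sel
= ¬¬(¬(¬(¬vld ∧ rdy) ∧ ¬(rdy ∧ vld)) ∧ (rdy ∨ ¬rdy)) ∧ ¬sel   (complement / identity)
= ¬¬((¬vld ∧ rdy ∨ rdy ∧ vld) ∧ (rdy ∨ ¬rdy)) ∧ ¬sel   (De Morgan)
= ¬¬(rdy ∧ (rdy ∨ ¬rdy)) ∧ ¬sel   (distribution)
= ¬¬rdy ∧ ¬sel   (complement / identity)
= rdy ∧ ¬sel   (double negation)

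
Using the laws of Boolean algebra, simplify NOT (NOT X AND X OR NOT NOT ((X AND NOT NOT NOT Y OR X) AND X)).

NOT (NOT X AND X OR NOT NOT ((X AND NOT NOT NOT Y OR X) AND X))
= NOT (NOT X AND X OR NOT NOT ((X AND NOT Y OR X) AND X))
= NOT (NOT X AND X OR NOT NOT (X AND X))
= NOT (NOT X AND X OR X AND X)
= NOT X

NOT X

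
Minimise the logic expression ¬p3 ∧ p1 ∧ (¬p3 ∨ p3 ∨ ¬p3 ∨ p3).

¬p3 ∧ p1 ∧ (¬p3 ∨ p3 ∨ ¬p3 ∨ p3)
= ¬p3 ∧ p1 ∧ (¬p3 ∨ p3)
= ¬p3 ∧ p1

¬p3 ∧ p1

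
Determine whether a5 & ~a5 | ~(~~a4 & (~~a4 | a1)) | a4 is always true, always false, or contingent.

a5 & ~a5 | ~(~~a4 & (~~a4 | a1)) | a4
= a5 & ~a5 | ~(a4 & (~~a4 | a1)) | a4   (double negation)
= ~(a4 & (~~a4 | a1)) | a4   (complement / identity)
= ~(a4 & (a4 | a1)) | a4   (double negation)
= ~a4 | a4   (absorption)
= 1   (complement)

always true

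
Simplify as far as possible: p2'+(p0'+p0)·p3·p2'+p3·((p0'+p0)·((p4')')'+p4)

p2'+(p0'+p0)·p3·p2'+p3·((p0'+p0)·((p4')')'+p4)
= p2'+(p0'+p0)·p3·p2'+p3·((p0'+p0)·p4'+p4)   — double negation
= p2'+p3·p2'+p3·((p0'+p0)·p4'+p4)   — complement / identity
= p2'+p3·p2'+p3·(p4'+p4)   — complement / identity
= p2'+p3·p2'+p3   — complement / identity
= p2'+p3   — absorption

p2'+p3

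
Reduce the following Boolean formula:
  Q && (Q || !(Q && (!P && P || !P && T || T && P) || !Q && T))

Q

Q && (Q || !(Q && (!P && P || !P && T || T && P) || !Q && T))
= Q && (Q || !(Q && (!P && T || T && P) || !Q && T))   — complement / identity
= Q && (Q || !(Q && T || !Q && T))   — distribution
= Q && (Q || !T)   — distribution
= Q   — absorption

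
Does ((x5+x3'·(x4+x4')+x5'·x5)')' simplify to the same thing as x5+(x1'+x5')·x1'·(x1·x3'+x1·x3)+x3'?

E1: ((x5+x3'·(x4+x4')+x5'·x5)')'
    = ((x5+x3'+x5'·x5)')'   (complement / identity)
    = x5+x3'+x5'·x5   (double negation)
    = x5+x3'   (complement / identity)
E2: x5+(x1'+x5')·x1'·(x1·x3'+x1·x3)+x3'
    = x5+(x1'+x5')·x1'·x1+x3'   (distribution)
    = x5+x1'·x1+x3'   (absorption)
    = x5+x3'   (complement / identity)
Both reduce to x5+x3', so they are equivalent.

Yes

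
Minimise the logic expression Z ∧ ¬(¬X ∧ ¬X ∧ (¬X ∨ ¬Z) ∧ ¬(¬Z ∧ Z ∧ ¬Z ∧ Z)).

Z ∧ ¬(¬X ∧ ¬X ∧ (¬X ∨ ¬Z) ∧ ¬(¬Z ∧ Z ∧ ¬Z ∧ Z))
= Z ∧ ¬(¬X ∧ ¬X ∧ ¬(¬Z ∧ Z ∧ ¬Z ∧ Z))   — absorption
= Z ∧ ¬(¬X ∧ ¬(¬Z ∧ Z ∧ ¬Z ∧ Z))   — idempotence
= Z ∧ ¬(¬X ∧ ¬(¬Z ∧ Z))   — idempotence
= Z ∧ (X ∨ ¬Z ∧ Z)   — De Morgan
= Z ∧ X   — complement / identity

Z ∧ X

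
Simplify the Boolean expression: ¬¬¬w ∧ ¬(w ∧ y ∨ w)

¬w

¬¬¬w ∧ ¬(w ∧ y ∨ w)
= ¬w ∧ ¬(w ∧ y ∨ w)   — double negation
= ¬w ∧ ¬w   — absorption
= ¬w   — idempotence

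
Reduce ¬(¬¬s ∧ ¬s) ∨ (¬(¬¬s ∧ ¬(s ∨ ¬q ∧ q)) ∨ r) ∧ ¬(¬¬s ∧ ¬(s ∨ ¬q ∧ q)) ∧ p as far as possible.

True

¬(¬¬s ∧ ¬s) ∨ (¬(¬¬s ∧ ¬(s ∨ ¬q ∧ q)) ∨ r) ∧ ¬(¬¬s ∧ ¬(s ∨ ¬q ∧ q)) ∧ p
= ¬(¬¬s ∧ ¬s) ∨ ¬(¬¬s ∧ ¬(s ∨ ¬q ∧ q)) ∧ p   — absorption
= ¬s ∨ s ∨ ¬(¬¬s ∧ ¬(s ∨ ¬q ∧ q)) ∧ p   — De Morgan
= ¬s ∨ s ∨ ¬(¬¬s ∧ ¬s) ∧ p   — complement / identity
= ¬s ∨ s ∨ (¬s ∨ s) ∧ p   — De Morgan
= ¬s ∨ s   — absorption
= True   — complement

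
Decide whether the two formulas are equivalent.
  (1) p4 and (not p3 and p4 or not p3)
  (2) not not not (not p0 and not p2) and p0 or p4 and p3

E1: p4 and (not p3 and p4 or not p3)
    = p4 and not p3   — absorption
E2: not not not (not p0 and not p2) and p0 or p4 and p3
    = not not (p0 or p2) and p0 or p4 and p3   — De Morgan
    = (p0 or p2) and p0 or p4 and p3   — double negation
    = p0 or p4 and p3   — absorption
These differ: at p0=1, p2=1, p3=1, p4=1, E1 = 0 but E2 = 1.

No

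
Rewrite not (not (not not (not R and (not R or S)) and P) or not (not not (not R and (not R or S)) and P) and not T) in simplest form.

not (not (not not (not R and (not R or S)) and P) or not (not not (not R and (not R or S)) and P) and not T)
= not not (not not (not R and (not R or S)) and P)   (absorption)
= not not (not R and (not R or S)) and P   (double negation)
= not not not R and P   (absorption)
= not R and P   (double negation)

not R and P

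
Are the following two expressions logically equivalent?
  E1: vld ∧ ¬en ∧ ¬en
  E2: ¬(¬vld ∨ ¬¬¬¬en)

Yes

E1: vld ∧ ¬en ∧ ¬en
    = vld ∧ ¬en   — idempotence
E2: ¬(¬vld ∨ ¬¬¬¬en)
    = ¬(¬vld ∨ ¬¬en)   — double negation
    = vld ∧ ¬en   — De Morgan
Both reduce to vld ∧ ¬en, so they are equivalent.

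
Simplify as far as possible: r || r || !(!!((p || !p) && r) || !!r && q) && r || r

r || r || !(!!((p || !p) && r) || !!r && q) && r || r
= r || r || !(!!r || !!r && q) && r || r   [complement / identity]
= r || r || !!!r && r || r   [absorption]
= r || r || !r && r || r   [double negation]
= r || r || r   [complement / identity]
= r || r   [idempotence]
= r   [idempotence]

r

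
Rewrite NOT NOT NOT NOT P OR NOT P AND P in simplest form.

P

NOT NOT NOT NOT P OR NOT P AND P
= NOT NOT NOT NOT P   — complement / identity
= NOT NOT P   — double negation
= P   — double negation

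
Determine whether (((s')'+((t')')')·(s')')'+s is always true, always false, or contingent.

(((s')'+((t')')')·(s')')'+s
= (((s')'+t')·(s')')'+s
= ((s')')'+s
= s'+s
= 1

always true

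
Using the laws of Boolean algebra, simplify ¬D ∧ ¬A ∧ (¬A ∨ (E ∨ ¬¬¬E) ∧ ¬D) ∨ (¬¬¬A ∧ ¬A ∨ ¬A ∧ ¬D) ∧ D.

¬D ∧ ¬A ∧ (¬A ∨ (E ∨ ¬¬¬E) ∧ ¬D) ∨ (¬¬¬A ∧ ¬A ∨ ¬A ∧ ¬D) ∧ D
= ¬D ∧ ¬A ∧ (¬A ∨ (E ∨ ¬E) ∧ ¬D) ∨ (¬¬¬A ∧ ¬A ∨ ¬A ∧ ¬D) ∧ D   (double negation)
= ¬D ∧ ¬A ∧ (¬A ∨ (E ∨ ¬E) ∧ ¬D) ∨ (¬A ∧ ¬A ∨ ¬A ∧ ¬D) ∧ D   (double negation)
= ¬D ∧ ¬A ∧ (¬A ∨ (E ∨ ¬E) ∧ ¬D) ∨ ¬A ∧ (¬A ∨ ¬D) ∧ D   (distribution)
= ¬D ∧ ¬A ∧ (¬A ∨ ¬D) ∨ ¬A ∧ (¬A ∨ ¬D) ∧ D   (complement / identity)
= ¬A ∧ (¬A ∨ ¬D)   (distribution)
= ¬A   (absorption)

¬A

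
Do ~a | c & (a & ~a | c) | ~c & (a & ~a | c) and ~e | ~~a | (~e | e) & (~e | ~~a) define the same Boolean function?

E1: ~a | c & (a & ~a | c) | ~c & (a & ~a | c)
    = ~a | a & ~a | c   — distribution
    = ~a | c   — complement / identity
E2: ~e | ~~a | (~e | e) & (~e | ~~a)
    = ~e | ~~a | ~e | ~~a   — complement / identity
    = ~e | ~~a   — idempotence
    = ~e | a   — double negation
These differ: at a=0, c=0, e=1, E1 = 1 but E2 = 0.

No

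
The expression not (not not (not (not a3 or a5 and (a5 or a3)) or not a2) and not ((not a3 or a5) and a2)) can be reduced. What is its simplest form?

not (not not (not (not a3 or a5 and (a5 or a3)) or not a2) and not ((not a3 or a5) and a2))
= not (not not (not (not a3 or a5) or not a2) and not ((not a3 or a5) and a2))   [absorption]
= not (not ((not a3 or a5) and a2) and not ((not a3 or a5) and a2))   [De Morgan]
= not not ((not a3 or a5) and a2)   [idempotence]
= (not a3 or a5) and a2   [double negation]

(not a3 or a5) and a2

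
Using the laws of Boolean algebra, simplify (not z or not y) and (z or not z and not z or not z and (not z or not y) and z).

not z or not y

(not z or not y) and (z or not z and not z or not z and (not z or not y) and z)
= (not z or not y) and (z or not z and not z or not z and z)   — absorption
= (not z or not y) and (z or not z)   — distribution
= not z or not y   — complement / identity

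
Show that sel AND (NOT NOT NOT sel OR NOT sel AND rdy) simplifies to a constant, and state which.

sel AND (NOT NOT NOT sel OR NOT sel AND rdy)
= sel AND (NOT sel OR NOT sel AND rdy)   (double negation)
= sel AND NOT sel   (absorption)
= FALSE   (complement)

FALSE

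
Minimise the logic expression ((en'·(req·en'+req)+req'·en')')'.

((en'·(req·en'+req)+req'·en')')'
= ((en'·req+req'·en')')'
= ((en')')'
= en'

en'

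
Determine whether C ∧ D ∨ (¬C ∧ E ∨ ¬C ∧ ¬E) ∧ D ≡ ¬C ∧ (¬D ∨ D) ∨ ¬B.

E1: C ∧ D ∨ (¬C ∧ E ∨ ¬C ∧ ¬E) ∧ D
    = C ∧ D ∨ ¬C ∧ D   — distribution
    = D   — distribution
E2: ¬C ∧ (¬D ∨ D) ∨ ¬B
    = ¬C ∨ ¬B   — complement / identity
These differ: at B=0, C=0, D=0, E=0, E1 = 0 but E2 = 1.

No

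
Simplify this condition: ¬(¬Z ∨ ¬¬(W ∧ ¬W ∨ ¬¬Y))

Z ∧ ¬Y

¬(¬Z ∨ ¬¬(W ∧ ¬W ∨ ¬¬Y))
= Z ∧ ¬(W ∧ ¬W ∨ ¬¬Y)   (De Morgan)
= Z ∧ ¬(W ∧ ¬W ∨ Y)   (double negation)
= Z ∧ ¬Y   (complement / identity)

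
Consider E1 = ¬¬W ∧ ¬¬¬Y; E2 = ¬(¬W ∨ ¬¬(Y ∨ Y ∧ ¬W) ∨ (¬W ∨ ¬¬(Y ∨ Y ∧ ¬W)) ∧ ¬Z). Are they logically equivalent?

Yes

E1: ¬¬W ∧ ¬¬¬Y
    = ¬¬W ∧ ¬Y   (double negation)
    = W ∧ ¬Y   (double negation)
E2: ¬(¬W ∨ ¬¬(Y ∨ Y ∧ ¬W) ∨ (¬W ∨ ¬¬(Y ∨ Y ∧ ¬W)) ∧ ¬Z)
    = ¬(¬W ∨ ¬¬(Y ∨ Y ∧ ¬W))   (absorption)
    = ¬(¬W ∨ ¬¬Y)   (absorption)
    = W ∧ ¬Y   (De Morgan)
Both reduce to W ∧ ¬Y, so they are equivalent.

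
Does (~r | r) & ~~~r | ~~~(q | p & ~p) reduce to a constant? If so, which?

no

(~r | r) & ~~~r | ~~~(q | p & ~p)
= ~~~r | ~~~(q | p & ~p)
= ~~~r | ~~~q
= ~r | ~~~q
= ~r | ~q
This depends on q, r, so it is not a constant.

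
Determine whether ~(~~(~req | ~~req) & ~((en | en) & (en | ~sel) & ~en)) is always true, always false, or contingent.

always false

~(~~(~req | ~~req) & ~((en | en) & (en | ~sel) & ~en))
= ~(~~(~req | ~~req) & ~((en & ~sel | en) & ~en))   [distribution]
= ~(~~(~req | ~~req) & ~(en & ~en))   [absorption]
= ~(~req | ~~req) | en & ~en   [De Morgan]
= ~(~req | ~~req)   [complement / identity]
= req & ~req   [De Morgan]
= 0   [complement]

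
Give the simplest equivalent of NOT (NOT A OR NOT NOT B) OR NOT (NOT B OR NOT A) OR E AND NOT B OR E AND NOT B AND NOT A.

A OR E AND NOT B

NOT (NOT A OR NOT NOT B) OR NOT (NOT B OR NOT A) OR E AND NOT B OR E AND NOT B AND NOT A
= NOT (NOT A OR NOT NOT B) OR NOT (NOT B OR NOT A) OR E AND NOT B   — absorption
= A AND NOT B OR NOT (NOT B OR NOT A) OR E AND NOT B   — De Morgan
= A AND NOT B OR B AND A OR E AND NOT B   — De Morgan
= A OR E AND NOT B   — distribution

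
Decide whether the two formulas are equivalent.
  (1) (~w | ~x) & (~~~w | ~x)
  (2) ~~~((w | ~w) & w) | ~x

Yes

E1: (~w | ~x) & (~~~w | ~x)
    = (~w | ~x) & (~w | ~x)   [double negation]
    = ~w | ~x   [idempotence]
E2: ~~~((w | ~w) & w) | ~x
    = ~~~w | ~x   [complement / identity]
    = ~w | ~x   [double negation]
Both reduce to ~w | ~x, so they are equivalent.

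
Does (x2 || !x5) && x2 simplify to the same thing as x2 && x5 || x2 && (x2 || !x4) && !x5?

Yes

E1: (x2 || !x5) && x2
    = x2
E2: x2 && x5 || x2 && (x2 || !x4) && !x5
    = x2 && x5 || x2 && !x5
    = x2
Both reduce to x2, so they are equivalent.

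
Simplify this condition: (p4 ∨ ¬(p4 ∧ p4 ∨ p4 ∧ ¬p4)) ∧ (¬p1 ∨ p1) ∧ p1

(p4 ∨ ¬(p4 ∧ p4 ∨ p4 ∧ ¬p4)) ∧ (¬p1 ∨ p1) ∧ p1
= (p4 ∨ ¬(p4 ∧ p4 ∨ p4 ∧ ¬p4)) ∧ p1
= (p4 ∨ ¬p4) ∧ p1
= p1

p1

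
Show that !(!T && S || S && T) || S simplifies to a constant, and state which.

!(!T && S || S && T) || S
= !S || S   — distribution
= true   — complement

true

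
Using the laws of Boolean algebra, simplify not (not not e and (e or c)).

not e

not (not not e and (e or c))
= not (e and (e or c))   (double negation)
= not e   (absorption)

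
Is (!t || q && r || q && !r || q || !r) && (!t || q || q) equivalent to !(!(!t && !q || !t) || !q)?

E1: (!t || q && r || q && !r || q || !r) && (!t || q || q)
    = (!t || q || q || !r) && (!t || q || q)   — distribution
    = !t || q || q   — absorption
    = !t || q   — idempotence
E2: !(!(!t && !q || !t) || !q)
    = !(!!t || !q)   — absorption
    = !t && q   — De Morgan
These differ: at q=0, r=0, t=0, E1 = 1 but E2 = 0.

No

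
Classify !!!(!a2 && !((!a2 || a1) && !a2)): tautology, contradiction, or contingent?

!!!(!a2 && !((!a2 || a1) && !a2))
= !!!(!a2 && !!a2)   [absorption]
= !!(a2 || !a2)   [De Morgan]
= a2 || !a2   [double negation]
= true   [complement]

tautology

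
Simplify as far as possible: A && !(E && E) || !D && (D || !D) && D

A && !(E && E) || !D && (D || !D) && D
= A && !(E && E) || !D && D
= A && !(E && E)
= A && !E

A && !E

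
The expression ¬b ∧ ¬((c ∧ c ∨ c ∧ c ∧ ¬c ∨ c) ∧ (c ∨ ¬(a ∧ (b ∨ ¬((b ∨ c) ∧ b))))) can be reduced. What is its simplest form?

¬b ∧ ¬((c ∧ c ∨ c ∧ c ∧ ¬c ∨ c) ∧ (c ∨ ¬(a ∧ (b ∨ ¬((b ∨ c) ∧ b)))))
= ¬b ∧ ¬((c ∧ c ∨ c ∧ c ∧ ¬c) ∧ ¬(a ∧ (b ∨ ¬((b ∨ c) ∧ b))) ∨ c)   — distribution
= ¬b ∧ ¬((c ∧ c ∨ c ∧ c ∧ ¬c) ∧ ¬(a ∧ (b ∨ ¬b)) ∨ c)   — absorption
= ¬b ∧ ¬((c ∧ c ∨ c ∧ ¬c) ∧ ¬(a ∧ (b ∨ ¬b)) ∨ c)   — idempotence
= ¬b ∧ ¬((c ∧ c ∨ c ∧ ¬c) ∧ ¬a ∨ c)   — complement / identity
= ¬b ∧ ¬(c ∧ ¬a ∨ c)   — distribution
= ¬b ∧ ¬c   — absorption

¬b ∧ ¬c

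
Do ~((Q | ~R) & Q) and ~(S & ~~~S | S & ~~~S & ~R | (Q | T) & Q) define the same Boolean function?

Yes

E1: ~((Q | ~R) & Q)
    = ~Q   [absorption]
E2: ~(S & ~~~S | S & ~~~S & ~R | (Q | T) & Q)
    = ~(S & ~~~S | (Q | T) & Q)   [absorption]
    = ~(S & ~S | (Q | T) & Q)   [double negation]
    = ~((Q | T) & Q)   [complement / identity]
    = ~Q   [absorption]
Both reduce to ~Q, so they are equivalent.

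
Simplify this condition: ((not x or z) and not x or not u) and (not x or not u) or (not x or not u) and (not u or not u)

((not x or z) and not x or not u) and (not x or not u) or (not x or not u) and (not u or not u)
= (not x or not u) and (not x or not u) or (not x or not u) and (not u or not u)   — absorption
= (not x or not u) and (not x or not u) or (not x or not u) and not u   — idempotence
= (not x or not u) and (not x or not u or not u)   — distribution
= not x and (not x or not u) or not u   — distribution
= not x or not u   — absorption

not x or not u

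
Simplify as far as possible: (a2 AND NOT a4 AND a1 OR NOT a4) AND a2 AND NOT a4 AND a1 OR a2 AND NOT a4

a2 AND NOT a4

(a2 AND NOT a4 AND a1 OR NOT a4) AND a2 AND NOT a4 AND a1 OR a2 AND NOT a4
= a2 AND NOT a4 AND a1 OR a2 AND NOT a4   (absorption)
= a2 AND NOT a4   (absorption)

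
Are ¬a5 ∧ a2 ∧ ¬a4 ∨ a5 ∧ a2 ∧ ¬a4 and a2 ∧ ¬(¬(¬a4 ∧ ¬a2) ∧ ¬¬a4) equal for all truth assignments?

Yes

E1: ¬a5 ∧ a2 ∧ ¬a4 ∨ a5 ∧ a2 ∧ ¬a4
    = a2 ∧ ¬a4   (distribution)
E2: a2 ∧ ¬(¬(¬a4 ∧ ¬a2) ∧ ¬¬a4)
    = a2 ∧ (¬a4 ∧ ¬a2 ∨ ¬a4)   (De Morgan)
    = a2 ∧ ¬a4   (absorption)
Both reduce to a2 ∧ ¬a4, so they are equivalent.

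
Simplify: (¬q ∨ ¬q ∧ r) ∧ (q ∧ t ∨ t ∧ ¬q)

¬q ∧ t

(¬q ∨ ¬q ∧ r) ∧ (q ∧ t ∨ t ∧ ¬q)
= (¬q ∨ ¬q ∧ r) ∧ t   — distribution
= ¬q ∧ t   — absorption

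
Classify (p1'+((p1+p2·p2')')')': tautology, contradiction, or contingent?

contradiction

(p1'+((p1+p2·p2')')')'
= (p1'+(p1')')'   — complement / identity
= p1·p1'   — De Morgan
= 0   — complement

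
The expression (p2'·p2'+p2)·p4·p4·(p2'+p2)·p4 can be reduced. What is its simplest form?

(p2'·p2'+p2)·p4·p4·(p2'+p2)·p4
= (p2'·p2'+p2)·p4·(p2'+p2)·p4   — idempotence
= (p2'+p2)·p4·(p2'+p2)·p4   — idempotence
= (p2'+p2)·p4   — idempotence
= p4   — complement / identity

p4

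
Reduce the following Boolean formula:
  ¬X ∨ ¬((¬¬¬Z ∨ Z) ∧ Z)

¬X ∨ ¬Z

¬X ∨ ¬((¬¬¬Z ∨ Z) ∧ Z)
= ¬X ∨ ¬((¬Z ∨ Z) ∧ Z)   [double negation]
= ¬X ∨ ¬Z   [complement / identity]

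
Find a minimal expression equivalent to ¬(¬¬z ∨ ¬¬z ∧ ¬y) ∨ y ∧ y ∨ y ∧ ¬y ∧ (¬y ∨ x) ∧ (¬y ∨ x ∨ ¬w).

¬z ∨ y

¬(¬¬z ∨ ¬¬z ∧ ¬y) ∨ y ∧ y ∨ y ∧ ¬y ∧ (¬y ∨ x) ∧ (¬y ∨ x ∨ ¬w)
= ¬(¬¬z ∨ ¬¬z ∧ ¬y) ∨ y ∧ y ∨ y ∧ ¬y ∧ (¬y ∨ x)   — absorption
= ¬(¬¬z ∨ ¬¬z ∧ ¬y) ∨ y ∧ y ∨ y ∧ ¬y   — absorption
= ¬¬¬z ∨ y ∧ y ∨ y ∧ ¬y   — absorption
= ¬¬¬z ∨ y   — distribution
= ¬z ∨ y   — double negation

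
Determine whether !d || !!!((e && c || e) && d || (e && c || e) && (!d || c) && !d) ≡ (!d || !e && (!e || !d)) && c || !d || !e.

E1: !d || !!!((e && c || e) && d || (e && c || e) && (!d || c) && !d)
    = !d || !((e && c || e) && d || (e && c || e) && (!d || c) && !d)   — double negation
    = !d || !((e && c || e) && d || (e && c || e) && !d)   — absorption
    = !d || !(e && c || e)   — distribution
    = !d || !e   — absorption
E2: (!d || !e && (!e || !d)) && c || !d || !e
    = (!d || !e) && c || !d || !e   — absorption
    = !d || !e   — absorption
Both reduce to !d || !e, so they are equivalent.

Yes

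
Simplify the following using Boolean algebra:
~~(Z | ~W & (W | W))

Z

~~(Z | ~W & (W | W))
= ~~(Z | ~W & W)
= ~~Z
= Z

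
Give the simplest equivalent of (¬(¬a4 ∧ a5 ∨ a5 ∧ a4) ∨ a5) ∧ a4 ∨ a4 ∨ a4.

(¬(¬a4 ∧ a5 ∨ a5 ∧ a4) ∨ a5) ∧ a4 ∨ a4 ∨ a4
= (¬a5 ∨ a5) ∧ a4 ∨ a4 ∨ a4   (distribution)
= a4 ∨ a4 ∨ a4   (complement / identity)
= a4 ∨ a4   (idempotence)
= a4   (idempotence)

a4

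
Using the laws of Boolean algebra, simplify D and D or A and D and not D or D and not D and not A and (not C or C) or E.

D or E

D and D or A and D and not D or D and not D and not A and (not C or C) or E
= D and D or A and D and not D or D and not D and not A or E   — complement / identity
= D and D or D and not D or E   — distribution
= D or E   — distribution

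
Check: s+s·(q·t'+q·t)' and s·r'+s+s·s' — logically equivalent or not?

E1: s+s·(q·t'+q·t)'
    = s+s·q'   — distribution
    = s   — absorption
E2: s·r'+s+s·s'
    = s+s·s'   — absorption
    = s   — complement / identity
Both reduce to s, so they are equivalent.

Yes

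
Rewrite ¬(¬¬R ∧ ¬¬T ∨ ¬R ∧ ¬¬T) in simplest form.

¬T

¬(¬¬R ∧ ¬¬T ∨ ¬R ∧ ¬¬T)
= ¬(R ∧ ¬¬T ∨ ¬R ∧ ¬¬T)
= ¬¬¬T
= ¬T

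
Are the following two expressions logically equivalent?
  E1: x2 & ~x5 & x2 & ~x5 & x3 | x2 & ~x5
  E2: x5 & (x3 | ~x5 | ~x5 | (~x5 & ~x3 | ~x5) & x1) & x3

No

E1: x2 & ~x5 & x2 & ~x5 & x3 | x2 & ~x5
    = x2 & ~x5 & x3 | x2 & ~x5   [idempotence]
    = x2 & ~x5   [absorption]
E2: x5 & (x3 | ~x5 | ~x5 | (~x5 & ~x3 | ~x5) & x1) & x3
    = x5 & (x3 | ~x5 | ~x5 | ~x5 & x1) & x3   [absorption]
    = x5 & (x3 | ~x5 | ~x5) & x3   [absorption]
    = x5 & (x3 | ~x5) & x3   [idempotence]
    = x5 & x3   [absorption]
These differ: at x1=0, x2=1, x3=1, x5=0, E1 = 1 but E2 = 0.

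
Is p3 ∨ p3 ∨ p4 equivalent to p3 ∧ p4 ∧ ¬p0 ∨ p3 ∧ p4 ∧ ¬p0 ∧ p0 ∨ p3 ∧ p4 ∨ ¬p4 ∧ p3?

No

E1: p3 ∨ p3 ∨ p4
    = p3 ∨ p4   [idempotence]
E2: p3 ∧ p4 ∧ ¬p0 ∨ p3 ∧ p4 ∧ ¬p0 ∧ p0 ∨ p3 ∧ p4 ∨ ¬p4 ∧ p3
    = p3 ∧ p4 ∧ ¬p0 ∨ p3 ∧ p4 ∨ ¬p4 ∧ p3   [absorption]
    = p3 ∧ p4 ∨ ¬p4 ∧ p3   [absorption]
    = p3   [distribution]
These differ: at p0=1, p3=0, p4=1, E1 = 1 but E2 = 0.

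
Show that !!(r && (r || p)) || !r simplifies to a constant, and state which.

true

!!(r && (r || p)) || !r
= !!r || !r
= r || !r
= true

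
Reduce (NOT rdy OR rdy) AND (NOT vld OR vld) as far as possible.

(NOT rdy OR rdy) AND (NOT vld OR vld)
= NOT vld OR vld
= TRUE

TRUE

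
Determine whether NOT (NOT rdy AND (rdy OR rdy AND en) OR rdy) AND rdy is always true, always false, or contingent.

NOT (NOT rdy AND (rdy OR rdy AND en) OR rdy) AND rdy
= NOT (NOT rdy AND rdy OR rdy) AND rdy
= NOT rdy AND rdy
= FALSE

always false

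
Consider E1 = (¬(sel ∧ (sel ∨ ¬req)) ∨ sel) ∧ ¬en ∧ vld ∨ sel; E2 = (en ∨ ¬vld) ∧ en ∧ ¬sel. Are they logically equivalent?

E1: (¬(sel ∧ (sel ∨ ¬req)) ∨ sel) ∧ ¬en ∧ vld ∨ sel
    = (¬sel ∨ sel) ∧ ¬en ∧ vld ∨ sel   (absorption)
    = ¬en ∧ vld ∨ sel   (complement / identity)
E2: (en ∨ ¬vld) ∧ en ∧ ¬sel
    = en ∧ ¬sel   (absorption)
These differ: at en=1, req=1, sel=1, vld=0, E1 = 1 but E2 = 0.

No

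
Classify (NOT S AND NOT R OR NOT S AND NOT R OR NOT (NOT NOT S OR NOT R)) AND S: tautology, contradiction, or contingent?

contradiction

(NOT S AND NOT R OR NOT S AND NOT R OR NOT (NOT NOT S OR NOT R)) AND S
= (NOT S AND NOT R OR NOT S AND NOT R OR NOT S AND R) AND S
= (NOT S AND NOT R OR NOT S AND R) AND S
= NOT S AND S
= FALSE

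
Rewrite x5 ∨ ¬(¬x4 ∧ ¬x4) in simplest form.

x5 ∨ x4

x5 ∨ ¬(¬x4 ∧ ¬x4)
= x5 ∨ x4 ∨ x4   — De Morgan
= x5 ∨ x4   — idempotence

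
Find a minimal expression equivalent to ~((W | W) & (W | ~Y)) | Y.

~W | Y

~((W | W) & (W | ~Y)) | Y
= ~(W & ~Y | W) | Y   (distribution)
= ~W | Y   (absorption)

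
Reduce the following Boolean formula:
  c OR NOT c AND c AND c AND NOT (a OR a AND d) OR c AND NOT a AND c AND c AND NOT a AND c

c

c OR NOT c AND c AND c AND NOT (a OR a AND d) OR c AND NOT a AND c AND c AND NOT a AND c
= c OR NOT c AND c AND NOT (a OR a AND d) OR c AND NOT a AND c AND c AND NOT a AND c   (idempotence)
= c OR NOT c AND c AND NOT (a OR a AND d) OR c AND NOT a AND c   (idempotence)
= c OR NOT c AND c AND NOT a OR c AND NOT a AND c   (absorption)
= c OR c AND NOT a   (distribution)
= c   (absorption)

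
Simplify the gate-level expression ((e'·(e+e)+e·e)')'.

e

((e'·(e+e)+e·e)')'
= ((e'·e+e·e)')'   [idempotence]
= e'·e+e·e   [double negation]
= e   [distribution]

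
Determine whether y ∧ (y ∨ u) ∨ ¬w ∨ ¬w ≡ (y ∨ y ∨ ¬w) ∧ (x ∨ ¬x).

Yes

E1: y ∧ (y ∨ u) ∨ ¬w ∨ ¬w
    = y ∨ ¬w ∨ ¬w   — absorption
    = y ∨ ¬w   — idempotence
E2: (y ∨ y ∨ ¬w) ∧ (x ∨ ¬x)
    = y ∨ y ∨ ¬w   — complement / identity
    = y ∨ ¬w   — idempotence
Both reduce to y ∨ ¬w, so they are equivalent.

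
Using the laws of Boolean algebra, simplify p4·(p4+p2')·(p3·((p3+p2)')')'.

p4·(p4+p2')·(p3·((p3+p2)')')'
= p4·(p3·((p3+p2)')')'
= p4·(p3·(p3+p2))'
= p4·p3'

p4·p3'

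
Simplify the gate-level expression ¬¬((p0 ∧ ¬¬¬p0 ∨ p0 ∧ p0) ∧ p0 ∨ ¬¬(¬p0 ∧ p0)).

¬¬((p0 ∧ ¬¬¬p0 ∨ p0 ∧ p0) ∧ p0 ∨ ¬¬(¬p0 ∧ p0))
= ¬¬((p0 ∧ ¬p0 ∨ p0 ∧ p0) ∧ p0 ∨ ¬¬(¬p0 ∧ p0))   — double negation
= ¬¬((p0 ∧ ¬p0 ∨ p0 ∧ p0) ∧ p0 ∨ ¬p0 ∧ p0)   — double negation
= ¬¬(p0 ∧ p0 ∨ ¬p0 ∧ p0)   — distribution
= ¬¬p0   — distribution
= p0   — double negation

p0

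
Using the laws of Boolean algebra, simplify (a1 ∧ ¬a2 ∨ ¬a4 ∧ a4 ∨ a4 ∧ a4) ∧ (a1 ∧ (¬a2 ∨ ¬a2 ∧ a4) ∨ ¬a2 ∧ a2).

(a1 ∧ ¬a2 ∨ ¬a4 ∧ a4 ∨ a4 ∧ a4) ∧ (a1 ∧ (¬a2 ∨ ¬a2 ∧ a4) ∨ ¬a2 ∧ a2)
= (a1 ∧ ¬a2 ∨ ¬a4 ∧ a4 ∨ a4 ∧ a4) ∧ (a1 ∧ ¬a2 ∨ ¬a2 ∧ a2)   [absorption]
= (a1 ∧ ¬a2 ∨ a4) ∧ (a1 ∧ ¬a2 ∨ ¬a2 ∧ a2)   [distribution]
= (a1 ∧ ¬a2 ∨ a4) ∧ a1 ∧ ¬a2   [complement / identity]
= a1 ∧ ¬a2   [absorption]

a1 ∧ ¬a2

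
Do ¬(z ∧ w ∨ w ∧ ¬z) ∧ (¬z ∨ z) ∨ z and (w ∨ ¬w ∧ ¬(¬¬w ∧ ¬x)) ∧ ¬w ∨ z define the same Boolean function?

Yes

E1: ¬(z ∧ w ∨ w ∧ ¬z) ∧ (¬z ∨ z) ∨ z
    = ¬w ∧ (¬z ∨ z) ∨ z   — distribution
    = ¬w ∨ z   — complement / identity
E2: (w ∨ ¬w ∧ ¬(¬¬w ∧ ¬x)) ∧ ¬w ∨ z
    = (w ∨ ¬w ∧ (¬w ∨ x)) ∧ ¬w ∨ z   — De Morgan
    = (w ∨ ¬w) ∧ ¬w ∨ z   — absorption
    = ¬w ∨ z   — complement / identity
Both reduce to ¬w ∨ z, so they are equivalent.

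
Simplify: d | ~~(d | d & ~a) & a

d | ~~(d | d & ~a) & a
= d | ~~d & a   — absorption
= d | d & a   — double negation
= d   — absorption

d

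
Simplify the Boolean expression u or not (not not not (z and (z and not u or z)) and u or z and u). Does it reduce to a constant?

u or not (not not not (z and (z and not u or z)) and u or z and u)
= u or not (not (z and (z and not u or z)) and u or z and u)   [double negation]
= u or not (not (z and z) and u or z and u)   [absorption]
= u or not (not z and u or z and u)   [idempotence]
= u or not u   [distribution]
= True   [complement]

True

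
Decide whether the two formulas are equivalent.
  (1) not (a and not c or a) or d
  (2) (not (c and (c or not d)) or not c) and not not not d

No

E1: not (a and not c or a) or d
    = not a or d
E2: (not (c and (c or not d)) or not c) and not not not d
    = (not c or not c) and not not not d
    = not c and not not not d
    = not c and not d
These differ: at a=0, c=1, d=1, E1 = 1 but E2 = 0.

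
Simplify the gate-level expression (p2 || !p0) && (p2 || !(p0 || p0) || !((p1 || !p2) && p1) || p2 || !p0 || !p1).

p2 || !p0

(p2 || !p0) && (p2 || !(p0 || p0) || !((p1 || !p2) && p1) || p2 || !p0 || !p1)
= (p2 || !p0) && (p2 || !(p0 || p0) || !p1 || p2 || !p0 || !p1)   [absorption]
= (p2 || !p0) && (p2 || !p0 || !p1 || p2 || !p0 || !p1)   [idempotence]
= (p2 || !p0) && (p2 || !p0 || !p1)   [idempotence]
= p2 || !p0   [absorption]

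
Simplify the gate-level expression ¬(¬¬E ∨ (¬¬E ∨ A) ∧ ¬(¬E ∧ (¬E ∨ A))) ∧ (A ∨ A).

¬(¬¬E ∨ (¬¬E ∨ A) ∧ ¬(¬E ∧ (¬E ∨ A))) ∧ (A ∨ A)
= ¬(¬¬E ∨ (¬¬E ∨ A) ∧ ¬¬E) ∧ (A ∨ A)
= ¬(¬¬E ∨ ¬¬E) ∧ (A ∨ A)
= ¬(E ∨ ¬¬E) ∧ (A ∨ A)
= ¬(E ∨ E) ∧ (A ∨ A)
= ¬(E ∨ E) ∧ A
= ¬E ∧ A

¬E ∧ A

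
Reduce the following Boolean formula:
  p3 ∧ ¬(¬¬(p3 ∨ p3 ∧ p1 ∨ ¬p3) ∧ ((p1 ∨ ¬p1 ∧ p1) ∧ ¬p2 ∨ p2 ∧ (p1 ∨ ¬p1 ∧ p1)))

p3 ∧ ¬(¬¬(p3 ∨ p3 ∧ p1 ∨ ¬p3) ∧ ((p1 ∨ ¬p1 ∧ p1) ∧ ¬p2 ∨ p2 ∧ (p1 ∨ ¬p1 ∧ p1)))
= p3 ∧ ¬(¬¬(p3 ∨ p3 ∧ p1 ∨ ¬p3) ∧ (p1 ∨ ¬p1 ∧ p1))
= p3 ∧ ¬((p3 ∨ p3 ∧ p1 ∨ ¬p3) ∧ (p1 ∨ ¬p1 ∧ p1))
= p3 ∧ ¬((p3 ∨ p3 ∧ p1 ∨ ¬p3) ∧ p1)
= p3 ∧ ¬((p3 ∨ ¬p3) ∧ p1)
= p3 ∧ ¬p1

p3 ∧ ¬p1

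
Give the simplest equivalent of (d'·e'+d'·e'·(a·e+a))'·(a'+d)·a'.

(d'·e'+d'·e'·(a·e+a))'·(a'+d)·a'
= (d'·e'+d'·e'·(a·e+a))'·a'
= (d'·e'+d'·e'·a)'·a'
= (d'·e')'·a'
= (d+e)·a'

(d+e)·a'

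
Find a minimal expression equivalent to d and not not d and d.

d and not not d and d
= d and d and d   — double negation
= d and d   — idempotence
= d   — idempotence

d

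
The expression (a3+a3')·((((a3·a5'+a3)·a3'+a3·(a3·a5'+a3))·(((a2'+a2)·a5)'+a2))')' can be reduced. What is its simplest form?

(a3+a3')·((((a3·a5'+a3)·a3'+a3·(a3·a5'+a3))·(((a2'+a2)·a5)'+a2))')'
= (a3+a3')·(((a3·a5'+a3)·(((a2'+a2)·a5)'+a2))')'   (distribution)
= (a3+a3')·((a3·(((a2'+a2)·a5)'+a2))')'   (absorption)
= (a3+a3')·a3·(((a2'+a2)·a5)'+a2)   (double negation)
= a3·(((a2'+a2)·a5)'+a2)   (complement / identity)
= a3·(a5'+a2)   (complement / identity)

a3·(a5'+a2)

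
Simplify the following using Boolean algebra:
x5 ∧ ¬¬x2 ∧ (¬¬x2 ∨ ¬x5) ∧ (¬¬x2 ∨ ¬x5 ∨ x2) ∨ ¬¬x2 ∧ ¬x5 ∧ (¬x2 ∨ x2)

x5 ∧ ¬¬x2 ∧ (¬¬x2 ∨ ¬x5) ∧ (¬¬x2 ∨ ¬x5 ∨ x2) ∨ ¬¬x2 ∧ ¬x5 ∧ (¬x2 ∨ x2)
= x5 ∧ ¬¬x2 ∧ (¬¬x2 ∨ ¬x5) ∧ (¬¬x2 ∨ ¬x5 ∨ x2) ∨ ¬¬x2 ∧ ¬x5   (complement / identity)
= x5 ∧ ¬¬x2 ∧ (¬¬x2 ∨ ¬x5 ∧ (¬x5 ∨ x2)) ∨ ¬¬x2 ∧ ¬x5   (distribution)
= x5 ∧ ¬¬x2 ∧ (¬¬x2 ∨ ¬x5) ∨ ¬¬x2 ∧ ¬x5   (absorption)
= x5 ∧ ¬¬x2 ∨ ¬¬x2 ∧ ¬x5   (absorption)
= ¬¬x2   (distribution)
= x2   (double negation)

x2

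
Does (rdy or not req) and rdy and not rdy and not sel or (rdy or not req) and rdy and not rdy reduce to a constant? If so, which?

yes, False

(rdy or not req) and rdy and not rdy and not sel or (rdy or not req) and rdy and not rdy
= (rdy or not req) and rdy and not rdy   — absorption
= rdy and not rdy   — absorption
= False   — complement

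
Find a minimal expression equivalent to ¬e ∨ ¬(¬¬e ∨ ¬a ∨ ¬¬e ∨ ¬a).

¬e ∨ ¬(¬¬e ∨ ¬a ∨ ¬¬e ∨ ¬a)
= ¬e ∨ ¬(¬¬e ∨ ¬a)
= ¬e ∨ ¬e ∧ a
= ¬e

¬e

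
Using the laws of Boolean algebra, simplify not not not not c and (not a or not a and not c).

not not not not c and (not a or not a and not c)
= not not not not c and not a   [absorption]
= not not c and not a   [double negation]
= c and not a   [double negation]

c and not a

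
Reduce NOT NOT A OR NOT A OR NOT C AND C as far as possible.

NOT NOT A OR NOT A OR NOT C AND C
= A OR NOT A OR NOT C AND C   — double negation
= A OR NOT A   — complement / identity
= TRUE   — complement

TRUE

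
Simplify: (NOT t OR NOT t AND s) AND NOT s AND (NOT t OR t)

(NOT t OR NOT t AND s) AND NOT s AND (NOT t OR t)
= NOT t AND NOT s AND (NOT t OR t)   [absorption]
= NOT t AND NOT s   [complement / identity]

NOT t AND NOT s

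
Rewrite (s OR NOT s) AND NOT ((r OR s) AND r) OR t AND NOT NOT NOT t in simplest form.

(s OR NOT s) AND NOT ((r OR s) AND r) OR t AND NOT NOT NOT t
= (s OR NOT s) AND NOT ((r OR s) AND r) OR t AND NOT t
= NOT ((r OR s) AND r) OR t AND NOT t
= NOT r OR t AND NOT t
= NOT r

NOT r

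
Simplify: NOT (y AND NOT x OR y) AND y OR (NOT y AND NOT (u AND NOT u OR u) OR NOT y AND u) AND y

FALSE

NOT (y AND NOT x OR y) AND y OR (NOT y AND NOT (u AND NOT u OR u) OR NOT y AND u) AND y
= NOT y AND y OR (NOT y AND NOT (u AND NOT u OR u) OR NOT y AND u) AND y   [absorption]
= NOT y AND y OR (NOT y AND NOT u OR NOT y AND u) AND y   [complement / identity]
= NOT y AND y OR NOT y AND y   [distribution]
= NOT y AND y   [complement / identity]
= FALSE   [complement]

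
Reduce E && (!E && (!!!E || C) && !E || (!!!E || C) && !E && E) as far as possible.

false

E && (!E && (!!!E || C) && !E || (!!!E || C) && !E && E)
= E && (!!!E || C) && !E   [distribution]
= E && (!E || C) && !E   [double negation]
= E && !E   [absorption]
= false   [complement]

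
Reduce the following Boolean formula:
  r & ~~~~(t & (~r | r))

r & t

r & ~~~~(t & (~r | r))
= r & ~~(t & (~r | r))   — double negation
= r & t & (~r | r)   — double negation
= r & t   — complement / identity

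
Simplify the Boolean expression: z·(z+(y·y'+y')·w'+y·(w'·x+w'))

z

z·(z+(y·y'+y')·w'+y·(w'·x+w'))
= z·(z+y'·w'+y·(w'·x+w'))
= z·(z+y'·w'+y·w')
= z·(z+w')
= z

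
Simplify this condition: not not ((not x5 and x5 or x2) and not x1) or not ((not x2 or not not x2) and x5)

x2 and not x1 or not x5

not not ((not x5 and x5 or x2) and not x1) or not ((not x2 or not not x2) and x5)
= (not x5 and x5 or x2) and not x1 or not ((not x2 or not not x2) and x5)   — double negation
= (not x5 and x5 or x2) and not x1 or not ((not x2 or x2) and x5)   — double negation
= (not x5 and x5 or x2) and not x1 or not x5   — complement / identity
= x2 and not x1 or not x5   — complement / identity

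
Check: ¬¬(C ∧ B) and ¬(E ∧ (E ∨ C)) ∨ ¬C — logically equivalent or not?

No

E1: ¬¬(C ∧ B)
    = C ∧ B   (double negation)
E2: ¬(E ∧ (E ∨ C)) ∨ ¬C
    = ¬E ∨ ¬C   (absorption)
These differ: at B=0, C=0, E=0, E1 = 0 but E2 = 1.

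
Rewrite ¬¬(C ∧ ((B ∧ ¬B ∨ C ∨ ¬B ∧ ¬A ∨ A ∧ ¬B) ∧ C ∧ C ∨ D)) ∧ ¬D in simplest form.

C ∧ ¬D

¬¬(C ∧ ((B ∧ ¬B ∨ C ∨ ¬B ∧ ¬A ∨ A ∧ ¬B) ∧ C ∧ C ∨ D)) ∧ ¬D
= ¬¬(C ∧ ((B ∧ ¬B ∨ C ∨ ¬B ∧ ¬A ∨ A ∧ ¬B) ∧ C ∨ D)) ∧ ¬D   [idempotence]
= ¬¬(C ∧ ((B ∧ ¬B ∨ C ∨ ¬B) ∧ C ∨ D)) ∧ ¬D   [distribution]
= ¬¬(C ∧ ((C ∨ ¬B) ∧ C ∨ D)) ∧ ¬D   [complement / identity]
= ¬¬(C ∧ (C ∨ D)) ∧ ¬D   [absorption]
= C ∧ (C ∨ D) ∧ ¬D   [double negation]
= C ∧ ¬D   [absorption]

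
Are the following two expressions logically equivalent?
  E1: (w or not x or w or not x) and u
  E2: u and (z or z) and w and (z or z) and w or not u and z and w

No

E1: (w or not x or w or not x) and u
    = (w or not x) and u
E2: u and (z or z) and w and (z or z) and w or not u and z and w
    = u and (z or z) and w or not u and z and w
    = u and z and w or not u and z and w
    = z and w
These differ: at u=1, w=1, x=0, z=0, E1 = 1 but E2 = 0.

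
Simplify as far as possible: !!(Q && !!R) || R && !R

Q && R

!!(Q && !!R) || R && !R
= !!(Q && R) || R && !R   [double negation]
= !!(Q && R)   [complement / identity]
= Q && R   [double negation]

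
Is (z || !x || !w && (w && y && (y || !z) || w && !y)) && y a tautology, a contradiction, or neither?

(z || !x || !w && (w && y && (y || !z) || w && !y)) && y
= (z || !x || !w && (w && y || w && !y)) && y
= (z || !x || !w && w) && y
= (z || !x) && y
This depends on x, y, z, so it is not a constant.

neither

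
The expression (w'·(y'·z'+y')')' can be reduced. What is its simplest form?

(w'·(y'·z'+y')')'
= (w'·(y')')'   — absorption
= w+y'   — De Morgan

w+y'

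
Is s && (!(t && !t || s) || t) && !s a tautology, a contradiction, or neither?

s && (!(t && !t || s) || t) && !s
= s && (!s || t) && !s   [complement / identity]
= s && !s   [absorption]
= false   [complement]

contradiction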